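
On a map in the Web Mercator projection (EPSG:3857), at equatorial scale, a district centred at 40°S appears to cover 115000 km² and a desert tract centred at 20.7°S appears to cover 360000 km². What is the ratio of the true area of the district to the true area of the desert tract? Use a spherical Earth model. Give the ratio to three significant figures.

0.214

Mercator's areal exaggeration is sec²φ; hence true area = (apparent area) · cos²φ.
True area of district: 115000 × cos²(40°) = 115000 × 0.5868 = 67480 km².
True area of desert tract: 360000 × cos²(20.7°) = 360000 × 0.8751 = 315000 km².
Ratio = 67480 / 315000 ≈ 0.214.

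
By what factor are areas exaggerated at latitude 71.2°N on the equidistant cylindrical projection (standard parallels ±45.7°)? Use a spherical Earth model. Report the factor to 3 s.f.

2.17

The equidistant cylindrical projection with φ₀ = 45.7° has h = 1 (meridians true) and k = cos φ₀ / cos φ along parallels.
Areal scale = h·k = 1 × cos φ₀ / cos φ; at 71.2°, h = 1.000, k = 2.167, so h·k = 2.167.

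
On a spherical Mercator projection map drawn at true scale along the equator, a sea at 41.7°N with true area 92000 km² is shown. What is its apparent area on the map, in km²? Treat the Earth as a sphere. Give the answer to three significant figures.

The Mercator projection is conformal; its linear scale factor is the same in every direction and equals sec φ = 1/cos φ.
Areal scale = k² = sec²φ = 1/cos²(41.7°) = 1/0.7466² = 1.794.
Apparent area = 92000 × 1.794 ≈ 165000 km².

165000 km²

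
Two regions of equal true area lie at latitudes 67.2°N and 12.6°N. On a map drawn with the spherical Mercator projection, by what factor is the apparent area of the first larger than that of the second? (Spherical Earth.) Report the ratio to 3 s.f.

Mercator areal scale is sec²φ.
At 67.2°: sec²(67.2°) = 1/0.3875² = 6.659.
At 12.6°: sec²(12.6°) = 1/0.9759² = 1.050.
Ratio = 6.659/1.050 = cos²(12.6°)/cos²(67.2°) ≈ 6.34.

6.34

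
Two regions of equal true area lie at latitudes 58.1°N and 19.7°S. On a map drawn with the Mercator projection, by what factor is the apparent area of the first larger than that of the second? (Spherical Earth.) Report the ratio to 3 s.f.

3.17

Mercator areal scale is sec²φ.
At 58.1°: sec²(58.1°) = 1/0.5284² = 3.581.
At 19.7°: sec²(19.7°) = 1/0.9415² = 1.128.
Ratio = 3.581/1.128 = cos²(19.7°)/cos²(58.1°) ≈ 3.17.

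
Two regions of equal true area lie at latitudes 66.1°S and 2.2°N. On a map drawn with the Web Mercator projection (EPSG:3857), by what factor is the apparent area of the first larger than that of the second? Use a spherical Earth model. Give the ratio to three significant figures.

6.08

Mercator is conformal with k = sec φ, so areal scale = k² = sec²φ.
At 66.1°: sec²(66.1°) = 1/0.4051² = 6.092.
At 2.2°: sec²(2.2°) = 1/0.9993² = 1.001.
Ratio = 6.092/1.001 = cos²(2.2°)/cos²(66.1°) ≈ 6.08.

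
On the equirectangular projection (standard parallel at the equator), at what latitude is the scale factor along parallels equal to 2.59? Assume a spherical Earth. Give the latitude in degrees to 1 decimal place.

67.3°

Plate carrée: h = 1, k = sec φ along parallels.
sec φ = 2.59  ⇒  cos φ = 0.3861  ⇒  φ ≈ 67.3°.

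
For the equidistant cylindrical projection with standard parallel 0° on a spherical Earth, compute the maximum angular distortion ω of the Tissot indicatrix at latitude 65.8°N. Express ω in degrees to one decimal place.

In the plate carrée (x = Rλ, y = Rφ), meridians are true-scale (h = 1) and parallels are stretched by k = sec φ.
At 65.8°: h = 1.000, k = 2.439; principal scales a = 2.439, b = 1.000.
sin(ω/2) = (a − b)/(a + b) = 1.439/3.439 = 0.4185, so ω = 2 arcsin(0.4185) ≈ 49.5°.

49.5°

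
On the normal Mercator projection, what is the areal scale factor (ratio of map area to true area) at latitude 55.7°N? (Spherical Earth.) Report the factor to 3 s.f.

Mercator is conformal, so the point scale is isotropic: h = k = sec φ = 1/cos φ.
Areal scale = k² = sec²φ = 1/cos²(55.7°) = 1/0.5635² = 3.149.

3.15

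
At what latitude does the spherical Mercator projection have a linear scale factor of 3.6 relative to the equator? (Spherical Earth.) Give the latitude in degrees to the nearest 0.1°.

Mercator scale is k = sec φ = 1/cos φ.
1/cos φ = 3.6  ⇒  cos φ = 0.2778  ⇒  φ = arccos(0.2778) ≈ 73.9°.

73.9°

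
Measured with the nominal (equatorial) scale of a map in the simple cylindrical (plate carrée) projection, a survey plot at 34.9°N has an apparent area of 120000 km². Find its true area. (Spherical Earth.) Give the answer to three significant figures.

98400 km²

Plate carrée maps x = Rλ, y = Rφ. The meridian scale is h = 1 and the parallel scale is k = 1/cos φ = sec φ.
Areal scale = h·k = 1 × sec φ; at 34.9°, h = 1.000, k = 1.219, so h·k = 1.219.
True area = apparent / (areal scale) = 120000 / 1.219 ≈ 98400 km².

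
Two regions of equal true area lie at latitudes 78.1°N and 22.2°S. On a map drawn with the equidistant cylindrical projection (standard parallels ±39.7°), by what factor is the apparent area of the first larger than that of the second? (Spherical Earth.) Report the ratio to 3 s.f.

4.49

In the equirectangular projection with standard parallel φ₀ = 39.7° (x = Rλ cos φ₀, y = Rφ), meridians are true-scale (h = 1) and the parallel scale is k = cos φ₀ / cos φ.
Areal scale at 78.1°: h·k = 1.000 × 3.731 = 3.731.
Areal scale at 22.2°: h·k = 1.000 × 0.8310 = 0.8310.
Ratio = 3.731/0.8310 ≈ 4.49.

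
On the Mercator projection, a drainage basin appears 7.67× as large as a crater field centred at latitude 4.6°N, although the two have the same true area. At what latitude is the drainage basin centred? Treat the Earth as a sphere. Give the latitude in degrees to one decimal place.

Mercator areal scale is sec²φ, so apparent-area ratio = sec²φ₁ / sec²φ₂ = cos²φ₂ / cos²φ₁.
cos²φ₂ / cos²φ₁ = 7.67  ⇒  cos φ₁ = cos 4.6° / √7.67 = 0.9968/2.769 = 0.3599.
φ₁ = arccos(0.3599) ≈ 68.9°.

68.9°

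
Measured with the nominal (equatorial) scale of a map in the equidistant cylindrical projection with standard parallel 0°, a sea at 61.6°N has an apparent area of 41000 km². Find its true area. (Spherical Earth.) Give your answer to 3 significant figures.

19500 km²

In the plate carrée (x = Rλ, y = Rφ), meridians are true-scale (h = 1) and parallels are stretched by k = sec φ.
Areal scale = h·k = 1 × sec φ; at 61.6°, h = 1.000, k = 2.103, so h·k = 2.103.
True area = apparent / (areal scale) = 41000 / 2.103 ≈ 19500 km².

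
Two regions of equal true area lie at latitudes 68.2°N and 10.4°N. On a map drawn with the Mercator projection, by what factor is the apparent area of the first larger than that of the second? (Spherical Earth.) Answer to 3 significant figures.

7.01

On Mercator, area is exaggerated by sec²φ = 1/cos²φ.
At 68.2°: sec²(68.2°) = 1/0.3714² = 7.251.
At 10.4°: sec²(10.4°) = 1/0.9836² = 1.034.
Ratio = 7.251/1.034 = cos²(10.4°)/cos²(68.2°) ≈ 7.01.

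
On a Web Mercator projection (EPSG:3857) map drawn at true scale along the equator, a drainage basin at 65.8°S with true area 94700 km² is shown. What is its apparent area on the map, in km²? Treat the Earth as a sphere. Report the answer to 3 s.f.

564000 km²

Mercator is conformal, so the point scale is isotropic: h = k = sec φ = 1/cos φ.
Areal scale = k² = sec²φ = 1/cos²(65.8°) = 1/0.4099² = 5.951.
Apparent area = 94700 × 5.951 ≈ 564000 km².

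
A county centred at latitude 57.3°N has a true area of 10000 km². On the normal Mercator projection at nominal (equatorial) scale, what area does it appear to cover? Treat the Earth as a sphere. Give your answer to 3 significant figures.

34300 km²

Mercator is conformal, so the point scale is isotropic: h = k = sec φ = 1/cos φ.
Areal scale = k² = sec²φ = 1/cos²(57.3°) = 1/0.5402² = 3.426.
Apparent area = 10000 × 3.426 ≈ 34300 km².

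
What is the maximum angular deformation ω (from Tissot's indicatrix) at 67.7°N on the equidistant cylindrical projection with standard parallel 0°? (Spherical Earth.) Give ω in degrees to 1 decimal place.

In the plate carrée (x = Rλ, y = Rφ), meridians are true-scale (h = 1) and parallels are stretched by k = sec φ.
At 67.7°: h = 1.000, k = 2.635; principal scales a = 2.635, b = 1.000.
sin(ω/2) = (a − b)/(a + b) = 1.635/3.635 = 0.4498, so ω = 2 arcsin(0.4498) ≈ 53.5°.

53.5°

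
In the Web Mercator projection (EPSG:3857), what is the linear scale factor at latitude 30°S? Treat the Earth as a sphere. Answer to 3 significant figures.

The Mercator projection is conformal; its linear scale factor is the same in every direction and equals sec φ = 1/cos φ.
k = 1/cos 30° = 1/0.8660 = 1.155.

1.15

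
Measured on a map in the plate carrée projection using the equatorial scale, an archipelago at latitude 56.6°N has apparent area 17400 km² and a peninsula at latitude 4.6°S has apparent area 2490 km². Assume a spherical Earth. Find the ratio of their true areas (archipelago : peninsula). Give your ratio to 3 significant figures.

On the plate carrée, areal scale = h·k = 1 × sec φ, so true area = apparent × cos φ.
True area of archipelago: 17400 × cos(56.6°) = 17400 × 0.5505 = 9578 km².
True area of peninsula: 2490 × cos(4.6°) = 2490 × 0.9968 = 2482 km².
Ratio = 9578 / 2482 ≈ 3.86.

3.86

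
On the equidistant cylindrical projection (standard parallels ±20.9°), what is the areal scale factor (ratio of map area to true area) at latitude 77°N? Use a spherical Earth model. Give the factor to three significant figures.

4.15

The equidistant cylindrical projection with φ₀ = 20.9° has h = 1 (meridians true) and k = cos φ₀ / cos φ along parallels.
Areal scale = h·k = 1 × cos φ₀ / cos φ; at 77°, h = 1.000, k = 4.153, so h·k = 4.153.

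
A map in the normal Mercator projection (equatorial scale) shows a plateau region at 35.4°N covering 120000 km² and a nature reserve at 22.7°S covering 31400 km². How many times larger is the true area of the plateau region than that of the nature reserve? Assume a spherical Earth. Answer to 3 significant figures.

2.98

Mercator's areal exaggeration is sec²φ; hence true area = (apparent area) · cos²φ.
True area of plateau region: 120000 × cos²(35.4°) = 120000 × 0.6644 = 79730 km².
True area of nature reserve: 31400 × cos²(22.7°) = 31400 × 0.8511 = 26720 km².
Ratio = 79730 / 26720 ≈ 2.98.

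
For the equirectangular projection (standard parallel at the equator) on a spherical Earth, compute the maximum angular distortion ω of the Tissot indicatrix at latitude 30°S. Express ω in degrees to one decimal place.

Plate carrée maps x = Rλ, y = Rφ. The meridian scale is h = 1 and the parallel scale is k = 1/cos φ = sec φ.
At 30°: h = 1.000, k = 1.155; principal scales a = 1.155, b = 1.000.
sin(ω/2) = (a − b)/(a + b) = 0.1547/2.155 = 0.07180, so ω = 2 arcsin(0.07180) ≈ 8.2°.

8.2°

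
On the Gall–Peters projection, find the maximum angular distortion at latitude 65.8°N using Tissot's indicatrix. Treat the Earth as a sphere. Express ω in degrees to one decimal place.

The Gall–Peters projection is cylindrical equal-area with φ₀ = 45°. A cylindrical equal-area projection with standard parallel φ₀ has meridian scale h = cos φ / cos φ₀ and parallel scale k = cos φ₀ / cos φ (so areas are preserved, h·k = 1).
At 65.8°: h = 0.5797, k = 1.725; principal scales a = 1.725, b = 0.5797.
sin(ω/2) = (a − b)/(a + b) = 1.145/2.305 = 0.4969, so ω = 2 arcsin(0.4969) ≈ 59.6°.

59.6°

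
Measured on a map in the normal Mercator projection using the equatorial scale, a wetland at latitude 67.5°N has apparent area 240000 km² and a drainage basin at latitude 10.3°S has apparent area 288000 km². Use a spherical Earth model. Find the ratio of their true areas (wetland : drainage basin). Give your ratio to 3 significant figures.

0.126

Mercator's areal exaggeration is sec²φ; hence true area = (apparent area) · cos²φ.
True area of wetland: 240000 × cos²(67.5°) = 240000 × 0.1464 = 35150 km².
True area of drainage basin: 288000 × cos²(10.3°) = 288000 × 0.9680 = 278800 km².
Ratio = 35150 / 278800 ≈ 0.126.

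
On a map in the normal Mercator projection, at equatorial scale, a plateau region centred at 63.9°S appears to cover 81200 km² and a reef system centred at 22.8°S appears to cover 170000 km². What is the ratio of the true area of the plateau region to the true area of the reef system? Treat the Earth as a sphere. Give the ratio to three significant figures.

Mercator's areal exaggeration is sec²φ; hence true area = (apparent area) · cos²φ.
True area of plateau region: 81200 × cos²(63.9°) = 81200 × 0.1935 = 15720 km².
True area of reef system: 170000 × cos²(22.8°) = 170000 × 0.8498 = 144500 km².
Ratio = 15720 / 144500 ≈ 0.109.

0.109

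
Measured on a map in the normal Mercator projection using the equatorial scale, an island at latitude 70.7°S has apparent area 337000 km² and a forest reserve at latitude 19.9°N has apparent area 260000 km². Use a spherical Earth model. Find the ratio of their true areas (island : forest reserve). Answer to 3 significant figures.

0.160

On Mercator the areal scale is sec²φ, so true area = apparent × cos²φ.
True area of island: 337000 × cos²(70.7°) = 337000 × 0.1092 = 36810 km².
True area of forest reserve: 260000 × cos²(19.9°) = 260000 × 0.8841 = 229900 km².
Ratio = 36810 / 229900 ≈ 0.160.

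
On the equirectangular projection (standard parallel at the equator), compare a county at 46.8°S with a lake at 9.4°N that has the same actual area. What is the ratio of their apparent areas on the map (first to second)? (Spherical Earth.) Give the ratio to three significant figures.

In the plate carrée (x = Rλ, y = Rφ), meridians are true-scale (h = 1) and parallels are stretched by k = sec φ.
Areal scale at 46.8°: h·k = 1.000 × 1.461 = 1.461.
Areal scale at 9.4°: h·k = 1.000 × 1.014 = 1.014.
Ratio = 1.461/1.014 ≈ 1.44.

1.44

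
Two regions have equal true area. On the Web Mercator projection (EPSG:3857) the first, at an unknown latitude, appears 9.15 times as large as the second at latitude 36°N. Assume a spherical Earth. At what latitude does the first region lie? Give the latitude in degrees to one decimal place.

On Mercator, (apparent₁)/(apparent₂) = sec²φ₁ / sec²φ₂ when true areas are equal.
cos²φ₂ / cos²φ₁ = 9.15  ⇒  cos φ₁ = cos 36° / √9.15 = 0.8090/3.025 = 0.2675.
φ₁ = arccos(0.2675) ≈ 74.5°.

74.5°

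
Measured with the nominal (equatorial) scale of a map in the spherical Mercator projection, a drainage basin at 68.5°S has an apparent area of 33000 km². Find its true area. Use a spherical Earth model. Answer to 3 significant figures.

4430 km²

The Mercator projection is conformal; its linear scale factor is the same in every direction and equals sec φ = 1/cos φ.
Areal scale = k² = sec²φ = 1/cos²(68.5°) = 1/0.3665² = 7.445.
True area = apparent / (areal scale) = 33000 / 7.445 ≈ 4430 km².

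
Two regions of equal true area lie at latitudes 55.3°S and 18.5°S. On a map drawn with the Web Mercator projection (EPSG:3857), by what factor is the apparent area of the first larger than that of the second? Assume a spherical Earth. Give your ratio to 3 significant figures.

2.77

On Mercator, area is exaggerated by sec²φ = 1/cos²φ.
At 55.3°: sec²(55.3°) = 1/0.5693² = 3.086.
At 18.5°: sec²(18.5°) = 1/0.9483² = 1.112.
Ratio = 3.086/1.112 = cos²(18.5°)/cos²(55.3°) ≈ 2.77.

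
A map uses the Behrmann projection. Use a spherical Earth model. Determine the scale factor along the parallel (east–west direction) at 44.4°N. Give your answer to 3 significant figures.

Behrmann is a cylindrical equal-area projection with standard parallels at ±30°. For cylindrical equal-area with standard parallel φ₀, h = cos φ / cos φ₀ and k = cos φ₀ / cos φ, so h·k = 1.
k = cos 30° / cos 44.4° = 0.8660/0.7145 = 1.212.

1.21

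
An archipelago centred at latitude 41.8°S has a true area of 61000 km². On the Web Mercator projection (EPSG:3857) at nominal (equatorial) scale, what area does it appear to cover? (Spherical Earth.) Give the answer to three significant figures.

For Mercator, h = k = sec φ (a conformal cylindrical projection has a single point scale, 1/cos φ).
Areal scale = k² = sec²φ = 1/cos²(41.8°) = 1/0.7455² = 1.799.
Apparent area = 61000 × 1.799 ≈ 110000 km².

110000 km²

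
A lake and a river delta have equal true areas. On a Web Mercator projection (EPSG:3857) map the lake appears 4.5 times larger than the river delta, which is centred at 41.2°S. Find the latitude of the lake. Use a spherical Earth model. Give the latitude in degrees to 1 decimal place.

For equal true areas on Mercator, apparent areas scale as sec²φ, so the ratio is cos²φ₂ / cos²φ₁.
cos²φ₂ / cos²φ₁ = 4.5  ⇒  cos φ₁ = cos 41.2° / √4.5 = 0.7524/2.121 = 0.3547.
φ₁ = arccos(0.3547) ≈ 69.2°.

69.2°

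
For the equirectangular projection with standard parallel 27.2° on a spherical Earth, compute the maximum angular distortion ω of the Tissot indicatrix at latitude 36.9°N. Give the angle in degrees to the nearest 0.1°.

With standard parallel φ₀ = 27.2°, the equirectangular projection gives x = Rλ cos φ₀, y = Rφ, so h = 1 and k = cos 27.2° / cos φ.
At 36.9°: h = 1.000, k = 1.112; principal scales a = 1.112, b = 1.000.
sin(ω/2) = (a − b)/(a + b) = 0.1122/2.112 = 0.05312, so ω = 2 arcsin(0.05312) ≈ 6.1°.

6.1°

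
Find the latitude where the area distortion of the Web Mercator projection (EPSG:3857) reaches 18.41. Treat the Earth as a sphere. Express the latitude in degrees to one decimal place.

76.5°

Mercator areal scale is sec²φ.
sec²φ = 18.41  ⇒  cos²φ = 0.05432  ⇒  cos φ = 0.2331.
φ = arccos(0.2331) ≈ 76.5°.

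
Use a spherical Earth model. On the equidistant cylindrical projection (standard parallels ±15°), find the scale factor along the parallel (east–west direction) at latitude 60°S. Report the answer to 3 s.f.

In the equirectangular projection with standard parallel φ₀ = 15° (x = Rλ cos φ₀, y = Rφ), meridians are true-scale (h = 1) and the parallel scale is k = cos φ₀ / cos φ.
k = cos 15° / cos 60° = 0.9659/0.5000 = 1.932.

1.93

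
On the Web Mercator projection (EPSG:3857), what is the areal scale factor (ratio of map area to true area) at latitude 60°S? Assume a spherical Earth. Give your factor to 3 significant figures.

The Mercator projection is conformal; its linear scale factor is the same in every direction and equals sec φ = 1/cos φ.
Areal scale = k² = sec²φ = 1/cos²(60°) = 1/0.5000² = 4.000.

4.00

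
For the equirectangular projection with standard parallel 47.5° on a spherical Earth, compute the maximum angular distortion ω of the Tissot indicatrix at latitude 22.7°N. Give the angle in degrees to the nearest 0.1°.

17.8°

With standard parallel φ₀ = 47.5°, the equirectangular projection gives x = Rλ cos φ₀, y = Rφ, so h = 1 and k = cos 47.5° / cos φ.
At 22.7°: h = 1.000, k = 0.7323; principal scales a = 1.000, b = 0.7323.
sin(ω/2) = (a − b)/(a + b) = 0.2677/1.732 = 0.1545, so ω = 2 arcsin(0.1545) ≈ 17.8°.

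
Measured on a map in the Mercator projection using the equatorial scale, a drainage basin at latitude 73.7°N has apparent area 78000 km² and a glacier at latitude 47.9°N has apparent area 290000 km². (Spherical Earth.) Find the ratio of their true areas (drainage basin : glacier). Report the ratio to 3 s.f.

0.0471

Since Mercator area scale is 1/cos²φ, the true area equals the apparent area multiplied by cos²φ.
True area of drainage basin: 78000 × cos²(73.7°) = 78000 × 0.07877 = 6144 km².
True area of glacier: 290000 × cos²(47.9°) = 290000 × 0.4495 = 130300 km².
Ratio = 6144 / 130300 ≈ 0.0471.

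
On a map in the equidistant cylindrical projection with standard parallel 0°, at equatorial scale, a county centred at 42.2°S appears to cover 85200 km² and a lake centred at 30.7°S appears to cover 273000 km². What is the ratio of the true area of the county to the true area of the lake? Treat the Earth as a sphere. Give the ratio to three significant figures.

0.269

On the plate carrée, areal scale = h·k = 1 × sec φ, so true area = apparent × cos φ.
True area of county: 85200 × cos(42.2°) = 85200 × 0.7408 = 63120 km².
True area of lake: 273000 × cos(30.7°) = 273000 × 0.8599 = 234700 km².
Ratio = 63120 / 234700 ≈ 0.269.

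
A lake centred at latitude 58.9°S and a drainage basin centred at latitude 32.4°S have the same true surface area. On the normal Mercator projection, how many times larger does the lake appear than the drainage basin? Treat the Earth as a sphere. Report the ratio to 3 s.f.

Mercator is conformal with k = sec φ, so areal scale = k² = sec²φ.
At 58.9°: sec²(58.9°) = 1/0.5165² = 3.748.
At 32.4°: sec²(32.4°) = 1/0.8443² = 1.403.
Ratio = 3.748/1.403 = cos²(32.4°)/cos²(58.9°) ≈ 2.67.

2.67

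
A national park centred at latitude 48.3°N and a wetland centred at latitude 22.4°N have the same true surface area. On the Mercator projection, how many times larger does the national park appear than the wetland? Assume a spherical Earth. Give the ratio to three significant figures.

Mercator areal scale is sec²φ.
At 48.3°: sec²(48.3°) = 1/0.6652² = 2.260.
At 22.4°: sec²(22.4°) = 1/0.9245² = 1.170.
Ratio = 2.260/1.170 = cos²(22.4°)/cos²(48.3°) ≈ 1.93.

1.93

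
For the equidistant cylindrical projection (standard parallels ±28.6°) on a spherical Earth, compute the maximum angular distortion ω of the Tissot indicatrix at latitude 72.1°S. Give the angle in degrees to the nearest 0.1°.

57.6°

With standard parallel φ₀ = 28.6°, the equirectangular projection gives x = Rλ cos φ₀, y = Rφ, so h = 1 and k = cos 28.6° / cos φ.
At 72.1°: h = 1.000, k = 2.857; principal scales a = 2.857, b = 1.000.
sin(ω/2) = (a − b)/(a + b) = 1.857/3.857 = 0.4814, so ω = 2 arcsin(0.4814) ≈ 57.6°.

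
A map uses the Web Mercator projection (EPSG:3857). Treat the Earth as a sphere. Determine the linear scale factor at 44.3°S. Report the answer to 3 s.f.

Mercator is conformal, so the point scale is isotropic: h = k = sec φ = 1/cos φ.
k = 1/cos 44.3° = 1/0.7157 = 1.397.

1.40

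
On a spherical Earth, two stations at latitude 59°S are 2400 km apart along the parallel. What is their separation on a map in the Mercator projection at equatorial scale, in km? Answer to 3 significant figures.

The Mercator projection is conformal; its linear scale factor is the same in every direction and equals sec φ = 1/cos φ.
Along the parallel, k = sec 59° = 1/0.5150 = 1.942.
Map distance = 2400 × 1.942 ≈ 4660 km.

4660 km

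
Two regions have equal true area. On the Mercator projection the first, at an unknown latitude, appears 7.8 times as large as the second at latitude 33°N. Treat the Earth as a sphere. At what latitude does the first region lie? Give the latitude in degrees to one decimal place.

For equal true areas on Mercator, apparent areas scale as sec²φ, so the ratio is cos²φ₂ / cos²φ₁.
cos²φ₂ / cos²φ₁ = 7.8  ⇒  cos φ₁ = cos 33° / √7.8 = 0.8387/2.793 = 0.3003.
φ₁ = arccos(0.3003) ≈ 72.5°.

72.5°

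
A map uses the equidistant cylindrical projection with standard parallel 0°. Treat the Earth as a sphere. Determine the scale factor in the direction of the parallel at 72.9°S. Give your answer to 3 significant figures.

Plate carrée maps x = Rλ, y = Rφ. The meridian scale is h = 1 and the parallel scale is k = 1/cos φ = sec φ.
k = 1/cos 72.9° = 1/0.2940 = 3.401.

3.40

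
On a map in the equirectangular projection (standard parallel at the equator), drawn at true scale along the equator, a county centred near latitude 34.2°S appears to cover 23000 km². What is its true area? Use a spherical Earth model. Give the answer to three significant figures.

19000 km²

Plate carrée maps x = Rλ, y = Rφ. The meridian scale is h = 1 and the parallel scale is k = 1/cos φ = sec φ.
Areal scale = h·k = 1 × sec φ; at 34.2°, h = 1.000, k = 1.209, so h·k = 1.209.
True area = apparent / (areal scale) = 23000 / 1.209 ≈ 19000 km².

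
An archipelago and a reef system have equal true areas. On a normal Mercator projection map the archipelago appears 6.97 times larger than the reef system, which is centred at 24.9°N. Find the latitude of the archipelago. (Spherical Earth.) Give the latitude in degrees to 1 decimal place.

On Mercator, (apparent₁)/(apparent₂) = sec²φ₁ / sec²φ₂ when true areas are equal.
cos²φ₂ / cos²φ₁ = 6.97  ⇒  cos φ₁ = cos 24.9° / √6.97 = 0.9070/2.640 = 0.3436.
φ₁ = arccos(0.3436) ≈ 69.9°.

69.9°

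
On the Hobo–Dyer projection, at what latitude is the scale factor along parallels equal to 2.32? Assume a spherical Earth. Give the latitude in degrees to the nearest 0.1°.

70.0°

Hobo–Dyer is a cylindrical equal-area projection with standard parallels at ±37.5°. Cylindrical equal-area (φ₀ = 37.5°): h = cos φ / cos 37.5° along meridians, k = cos 37.5° / cos φ along parallels; h·k = 1.
k = cos φ₀ / cos φ = 2.32  ⇒  cos φ = cos 37.5° / 2.32 = 0.3420.
φ = arccos(0.3420) ≈ 70.0°.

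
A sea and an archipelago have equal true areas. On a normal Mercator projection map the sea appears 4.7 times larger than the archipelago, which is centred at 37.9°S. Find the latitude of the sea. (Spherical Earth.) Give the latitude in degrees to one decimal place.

68.7°

On Mercator, (apparent₁)/(apparent₂) = sec²φ₁ / sec²φ₂ when true areas are equal.
cos²φ₂ / cos²φ₁ = 4.7  ⇒  cos φ₁ = cos 37.9° / √4.7 = 0.7891/2.168 = 0.3640.
φ₁ = arccos(0.3640) ≈ 68.7°.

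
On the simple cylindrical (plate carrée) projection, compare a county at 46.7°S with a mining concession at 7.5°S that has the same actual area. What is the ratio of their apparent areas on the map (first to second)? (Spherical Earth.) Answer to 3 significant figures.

Plate carrée maps x = Rλ, y = Rφ. The meridian scale is h = 1 and the parallel scale is k = 1/cos φ = sec φ.
Areal scale at 46.7°: h·k = 1.000 × 1.458 = 1.458.
Areal scale at 7.5°: h·k = 1.000 × 1.009 = 1.009.
Ratio = 1.458/1.009 ≈ 1.45.

1.45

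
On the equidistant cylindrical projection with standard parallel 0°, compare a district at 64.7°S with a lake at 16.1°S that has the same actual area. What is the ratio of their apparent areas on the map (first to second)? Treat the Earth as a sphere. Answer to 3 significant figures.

2.25

For the equirectangular projection with φ₀ = 0 (plate carrée), h = 1 along meridians and k = sec φ along parallels.
Areal scale at 64.7°: h·k = 1.000 × 2.340 = 2.340.
Areal scale at 16.1°: h·k = 1.000 × 1.041 = 1.041.
Ratio = 2.340/1.041 ≈ 2.25.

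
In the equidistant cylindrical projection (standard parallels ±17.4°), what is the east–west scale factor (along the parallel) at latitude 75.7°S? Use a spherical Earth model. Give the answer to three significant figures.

3.86

The equidistant cylindrical projection with φ₀ = 17.4° has h = 1 (meridians true) and k = cos φ₀ / cos φ along parallels.
k = cos 17.4° / cos 75.7° = 0.9542/0.2470 = 3.863.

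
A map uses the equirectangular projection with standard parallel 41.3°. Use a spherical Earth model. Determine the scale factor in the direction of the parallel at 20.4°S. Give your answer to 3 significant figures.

The equidistant cylindrical projection with φ₀ = 41.3° has h = 1 (meridians true) and k = cos φ₀ / cos φ along parallels.
k = cos 41.3° / cos 20.4° = 0.7513/0.9373 = 0.8015.

0.802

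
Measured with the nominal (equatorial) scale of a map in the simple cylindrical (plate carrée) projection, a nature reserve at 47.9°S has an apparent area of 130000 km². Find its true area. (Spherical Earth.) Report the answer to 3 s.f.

87200 km²

In the plate carrée (x = Rλ, y = Rφ), meridians are true-scale (h = 1) and parallels are stretched by k = sec φ.
Areal scale = h·k = 1 × sec φ; at 47.9°, h = 1.000, k = 1.492, so h·k = 1.492.
True area = apparent / (areal scale) = 130000 / 1.492 ≈ 87200 km².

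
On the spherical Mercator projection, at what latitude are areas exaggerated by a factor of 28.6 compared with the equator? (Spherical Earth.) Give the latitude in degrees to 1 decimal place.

Mercator areal scale is sec²φ.
sec²φ = 28.6  ⇒  cos²φ = 0.03497  ⇒  cos φ = 0.1870.
φ = arccos(0.1870) ≈ 79.2°.

79.2°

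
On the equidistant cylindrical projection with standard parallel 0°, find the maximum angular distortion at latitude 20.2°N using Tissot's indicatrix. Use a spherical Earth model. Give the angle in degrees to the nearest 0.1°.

3.6°

In the plate carrée (x = Rλ, y = Rφ), meridians are true-scale (h = 1) and parallels are stretched by k = sec φ.
At 20.2°: h = 1.000, k = 1.066; principal scales a = 1.066, b = 1.000.
sin(ω/2) = (a − b)/(a + b) = 0.06554/2.066 = 0.03173, so ω = 2 arcsin(0.03173) ≈ 3.6°.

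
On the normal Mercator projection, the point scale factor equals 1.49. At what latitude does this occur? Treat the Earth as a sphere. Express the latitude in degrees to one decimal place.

47.8°

Mercator scale is k = sec φ = 1/cos φ.
1/cos φ = 1.49  ⇒  cos φ = 0.6711  ⇒  φ = arccos(0.6711) ≈ 47.8°.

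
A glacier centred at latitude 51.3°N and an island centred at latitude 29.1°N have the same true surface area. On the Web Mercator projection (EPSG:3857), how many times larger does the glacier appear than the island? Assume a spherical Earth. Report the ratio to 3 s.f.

On Mercator, area is exaggerated by sec²φ = 1/cos²φ.
At 51.3°: sec²(51.3°) = 1/0.6252² = 2.558.
At 29.1°: sec²(29.1°) = 1/0.8738² = 1.310.
Ratio = 2.558/1.310 = cos²(29.1°)/cos²(51.3°) ≈ 1.95.

1.95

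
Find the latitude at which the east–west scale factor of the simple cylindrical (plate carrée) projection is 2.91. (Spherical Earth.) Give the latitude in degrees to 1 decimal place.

Plate carrée: h = 1, k = sec φ along parallels.
sec φ = 2.91  ⇒  cos φ = 0.3436  ⇒  φ ≈ 69.9°.

69.9°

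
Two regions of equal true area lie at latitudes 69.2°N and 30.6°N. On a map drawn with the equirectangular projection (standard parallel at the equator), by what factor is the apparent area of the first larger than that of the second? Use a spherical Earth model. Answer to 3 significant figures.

2.42

Plate carrée maps x = Rλ, y = Rφ. The meridian scale is h = 1 and the parallel scale is k = 1/cos φ = sec φ.
Areal scale at 69.2°: h·k = 1.000 × 2.816 = 2.816.
Areal scale at 30.6°: h·k = 1.000 × 1.162 = 1.162.
Ratio = 2.816/1.162 ≈ 2.42.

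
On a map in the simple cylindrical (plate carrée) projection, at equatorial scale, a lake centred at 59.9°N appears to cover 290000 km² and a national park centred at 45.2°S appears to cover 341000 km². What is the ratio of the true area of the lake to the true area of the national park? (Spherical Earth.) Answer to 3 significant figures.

0.605

On the plate carrée, areal scale = h·k = 1 × sec φ, so true area = apparent × cos φ.
True area of lake: 290000 × cos(59.9°) = 290000 × 0.5015 = 145400 km².
True area of national park: 341000 × cos(45.2°) = 341000 × 0.7046 = 240300 km².
Ratio = 145400 / 240300 ≈ 0.605.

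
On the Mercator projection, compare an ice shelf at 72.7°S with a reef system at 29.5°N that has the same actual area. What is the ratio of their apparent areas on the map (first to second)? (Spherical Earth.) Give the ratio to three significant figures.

Mercator areal scale is sec²φ.
At 72.7°: sec²(72.7°) = 1/0.2974² = 11.31.
At 29.5°: sec²(29.5°) = 1/0.8704² = 1.320.
Ratio = 11.31/1.320 = cos²(29.5°)/cos²(72.7°) ≈ 8.57.

8.57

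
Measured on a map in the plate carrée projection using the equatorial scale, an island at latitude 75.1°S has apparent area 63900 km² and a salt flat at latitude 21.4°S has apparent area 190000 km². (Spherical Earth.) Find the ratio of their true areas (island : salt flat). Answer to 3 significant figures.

0.0929

On the plate carrée, areal scale = h·k = 1 × sec φ, so true area = apparent × cos φ.
True area of island: 63900 × cos(75.1°) = 63900 × 0.2571 = 16430 km².
True area of salt flat: 190000 × cos(21.4°) = 190000 × 0.9311 = 176900 km².
Ratio = 16430 / 176900 ≈ 0.0929.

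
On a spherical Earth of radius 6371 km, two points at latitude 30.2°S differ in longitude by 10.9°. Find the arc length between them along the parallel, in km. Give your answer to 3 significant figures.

1050 km

Arc length along a parallel = R cos φ · Δλ (with Δλ in radians).
= 6371 × cos 30.2° × (10.9° × π/180) = 6371 × 0.8643 × 0.1902 ≈ 1050 km.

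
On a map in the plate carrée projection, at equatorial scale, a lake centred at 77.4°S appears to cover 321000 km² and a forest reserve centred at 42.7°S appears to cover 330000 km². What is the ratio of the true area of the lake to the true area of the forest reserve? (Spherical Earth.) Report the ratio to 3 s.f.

On the plate carrée, areal scale = h·k = 1 × sec φ, so true area = apparent × cos φ.
True area of lake: 321000 × cos(77.4°) = 321000 × 0.2181 = 70020 km².
True area of forest reserve: 330000 × cos(42.7°) = 330000 × 0.7349 = 242500 km².
Ratio = 70020 / 242500 ≈ 0.289.

0.289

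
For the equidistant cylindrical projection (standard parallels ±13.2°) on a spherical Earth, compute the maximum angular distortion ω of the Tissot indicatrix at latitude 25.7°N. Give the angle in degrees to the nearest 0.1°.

4.4°

With standard parallel φ₀ = 13.2°, the equirectangular projection gives x = Rλ cos φ₀, y = Rφ, so h = 1 and k = cos 13.2° / cos φ.
At 25.7°: h = 1.000, k = 1.080; principal scales a = 1.080, b = 1.000.
sin(ω/2) = (a − b)/(a + b) = 0.08046/2.080 = 0.03867, so ω = 2 arcsin(0.03867) ≈ 4.4°.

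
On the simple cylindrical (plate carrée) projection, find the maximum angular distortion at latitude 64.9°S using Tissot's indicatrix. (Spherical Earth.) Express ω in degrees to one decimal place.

Plate carrée maps x = Rλ, y = Rφ. The meridian scale is h = 1 and the parallel scale is k = 1/cos φ = sec φ.
At 64.9°: h = 1.000, k = 2.357; principal scales a = 2.357, b = 1.000.
sin(ω/2) = (a − b)/(a + b) = 1.357/3.357 = 0.4043, so ω = 2 arcsin(0.4043) ≈ 47.7°.

47.7°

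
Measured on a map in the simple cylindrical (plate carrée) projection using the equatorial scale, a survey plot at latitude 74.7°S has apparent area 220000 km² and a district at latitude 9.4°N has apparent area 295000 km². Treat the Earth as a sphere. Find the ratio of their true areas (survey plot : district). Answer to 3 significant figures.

On the plate carrée, areal scale = h·k = 1 × sec φ, so true area = apparent × cos φ.
True area of survey plot: 220000 × cos(74.7°) = 220000 × 0.2639 = 58050 km².
True area of district: 295000 × cos(9.4°) = 295000 × 0.9866 = 291000 km².
Ratio = 58050 / 291000 ≈ 0.199.

0.199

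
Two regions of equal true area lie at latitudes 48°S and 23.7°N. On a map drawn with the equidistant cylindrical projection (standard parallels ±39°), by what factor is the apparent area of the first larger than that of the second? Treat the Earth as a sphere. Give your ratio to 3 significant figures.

With standard parallel φ₀ = 39°, the equirectangular projection gives x = Rλ cos φ₀, y = Rφ, so h = 1 and k = cos 39° / cos φ.
Areal scale at 48°: h·k = 1.000 × 1.161 = 1.161.
Areal scale at 23.7°: h·k = 1.000 × 0.8487 = 0.8487.
Ratio = 1.161/0.8487 ≈ 1.37.

1.37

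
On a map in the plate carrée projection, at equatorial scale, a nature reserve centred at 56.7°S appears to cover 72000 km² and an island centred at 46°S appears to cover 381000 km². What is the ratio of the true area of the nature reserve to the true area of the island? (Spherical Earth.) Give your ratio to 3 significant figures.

On the plate carrée, areal scale = h·k = 1 × sec φ, so true area = apparent × cos φ.
True area of nature reserve: 72000 × cos(56.7°) = 72000 × 0.5490 = 39530 km².
True area of island: 381000 × cos(46°) = 381000 × 0.6947 = 264700 km².
Ratio = 39530 / 264700 ≈ 0.149.

0.149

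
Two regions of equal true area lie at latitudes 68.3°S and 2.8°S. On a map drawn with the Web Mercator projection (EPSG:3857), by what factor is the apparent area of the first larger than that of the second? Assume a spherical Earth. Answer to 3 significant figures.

Mercator is conformal with k = sec φ, so areal scale = k² = sec²φ.
At 68.3°: sec²(68.3°) = 1/0.3697² = 7.315.
At 2.8°: sec²(2.8°) = 1/0.9988² = 1.002.
Ratio = 7.315/1.002 = cos²(2.8°)/cos²(68.3°) ≈ 7.30.

7.30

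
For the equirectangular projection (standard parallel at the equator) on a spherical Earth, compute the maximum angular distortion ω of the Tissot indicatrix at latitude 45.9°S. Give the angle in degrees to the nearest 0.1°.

20.7°

For the equirectangular projection with φ₀ = 0 (plate carrée), h = 1 along meridians and k = sec φ along parallels.
At 45.9°: h = 1.000, k = 1.437; principal scales a = 1.437, b = 1.000.
sin(ω/2) = (a − b)/(a + b) = 0.4370/2.437 = 0.1793, so ω = 2 arcsin(0.1793) ≈ 20.7°.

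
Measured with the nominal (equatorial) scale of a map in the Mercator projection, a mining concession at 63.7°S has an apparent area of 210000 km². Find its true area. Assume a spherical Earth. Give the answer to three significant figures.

Mercator is conformal, so the point scale is isotropic: h = k = sec φ = 1/cos φ.
Areal scale = k² = sec²φ = 1/cos²(63.7°) = 1/0.4431² = 5.094.
True area = apparent / (areal scale) = 210000 / 5.094 ≈ 41200 km².

41200 km²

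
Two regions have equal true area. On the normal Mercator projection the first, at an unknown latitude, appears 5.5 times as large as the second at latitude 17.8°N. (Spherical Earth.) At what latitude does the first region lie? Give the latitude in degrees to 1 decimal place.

Mercator areal scale is sec²φ, so apparent-area ratio = sec²φ₁ / sec²φ₂ = cos²φ₂ / cos²φ₁.
cos²φ₂ / cos²φ₁ = 5.5  ⇒  cos φ₁ = cos 17.8° / √5.5 = 0.9521/2.345 = 0.4060.
φ₁ = arccos(0.4060) ≈ 66.0°.

66.0°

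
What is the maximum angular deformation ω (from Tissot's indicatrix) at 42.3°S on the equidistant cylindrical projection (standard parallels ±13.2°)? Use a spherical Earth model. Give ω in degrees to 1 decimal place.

15.7°

The equidistant cylindrical projection with φ₀ = 13.2° has h = 1 (meridians true) and k = cos φ₀ / cos φ along parallels.
At 42.3°: h = 1.000, k = 1.316; principal scales a = 1.316, b = 1.000.
sin(ω/2) = (a − b)/(a + b) = 0.3163/2.316 = 0.1366, so ω = 2 arcsin(0.1366) ≈ 15.7°.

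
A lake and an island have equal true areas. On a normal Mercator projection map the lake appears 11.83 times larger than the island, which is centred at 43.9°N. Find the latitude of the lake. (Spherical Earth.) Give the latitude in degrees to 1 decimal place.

77.9°

Mercator areal scale is sec²φ, so apparent-area ratio = sec²φ₁ / sec²φ₂ = cos²φ₂ / cos²φ₁.
cos²φ₂ / cos²φ₁ = 11.83  ⇒  cos φ₁ = cos 43.9° / √11.83 = 0.7206/3.439 = 0.2095.
φ₁ = arccos(0.2095) ≈ 77.9°.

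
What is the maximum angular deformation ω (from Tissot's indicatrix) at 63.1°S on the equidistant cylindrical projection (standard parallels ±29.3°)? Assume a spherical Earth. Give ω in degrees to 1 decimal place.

With standard parallel φ₀ = 29.3°, the equirectangular projection gives x = Rλ cos φ₀, y = Rφ, so h = 1 and k = cos 29.3° / cos φ.
At 63.1°: h = 1.000, k = 1.928; principal scales a = 1.928, b = 1.000.
sin(ω/2) = (a − b)/(a + b) = 0.9275/2.928 = 0.3168, so ω = 2 arcsin(0.3168) ≈ 36.9°.

36.9°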